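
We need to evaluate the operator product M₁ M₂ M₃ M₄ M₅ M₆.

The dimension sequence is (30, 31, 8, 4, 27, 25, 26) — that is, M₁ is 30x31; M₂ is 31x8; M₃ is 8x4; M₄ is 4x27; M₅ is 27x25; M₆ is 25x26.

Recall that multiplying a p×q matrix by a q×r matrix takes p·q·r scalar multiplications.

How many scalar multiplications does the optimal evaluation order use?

Adjacent pairs: M₁M₂ = 30·31·8 = 7440; M₂M₃ = 31·8·4 = 992; M₃M₄ = 8·4·27 = 864; M₄M₅ = 4·27·25 = 2700; M₅M₆ = 27·25·26 = 17550.
Length 3: M₁..M₃: k=1: 0+992+30·31·4=4712; k=2: 7440+0+30·8·4=8400 → min 4712 | M₂..M₄: k=2: 0+864+31·8·27=7560; k=3: 992+0+31·4·27=4340 → min 4340 | M₃..M₅: k=3: 0+2700+8·4·25=3500; k=4: 864+0+8·27·25=6264 → min 3500 | M₄..M₆: k=4: 0+17550+4·27·26=20358; k=5: 2700+0+4·25·26=5300 → min 5300.
Length 4: M₁..M₄: k=1: 0+4340+30·31·27=29450; k=2: 7440+864+30·8·27=14784; k=3: 4712+0+30·4·27=7952 → min 7952 | M₂..M₅: k=2: 0+3500+31·8·25=9700; k=3: 992+2700+31·4·25=6792; k=4: 4340+0+31·27·25=25265 → min 6792 | M₃..M₆: k=3: 0+5300+8·4·26=6132; k=4: 864+17550+8·27·26=24030; k=5: 3500+0+8·25·26=8700 → min 6132.
Length 5: M₁..M₅: k=1: 0+6792+30·31·25=30042; k=2: 7440+3500+30·8·25=16940; k=3: 4712+2700+30·4·25=10412; k=4: 7952+0+30·27·25=28202 → min 10412 | M₂..M₆: k=2: 0+6132+31·8·26=12580; k=3: 992+5300+31·4·26=9516; k=4: 4340+17550+31·27·26=43652; k=5: 6792+0+31·25·26=26942 → min 9516.
Length 6: M₁..M₆: k=1: 0+9516+30·31·26=33696; k=2: 7440+6132+30·8·26=19812; k=3: 4712+5300+30·4·26=13132; k=4: 7952+17550+30·27·26=46562; k=5: 10412+0+30·25·26=29912 → min 13132.
Optimal order: ((M₁ (M₂ M₃)) ((M₄ M₅) M₆)) with cost 13132.

13132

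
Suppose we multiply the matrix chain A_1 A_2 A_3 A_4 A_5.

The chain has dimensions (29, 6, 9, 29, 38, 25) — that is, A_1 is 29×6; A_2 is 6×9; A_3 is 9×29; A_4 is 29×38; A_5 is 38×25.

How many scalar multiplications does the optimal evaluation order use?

Adjacent pairs: A_1A_2 = 29·6·9 = 1566; A_2A_3 = 6·9·29 = 1566; A_3A_4 = 9·29·38 = 9918; A_4A_5 = 29·38·25 = 27550.
Length 3: A_1..A_3: k=1: 0+1566+29·6·29=6612; k=2: 1566+0+29·9·29=9135 → min 6612 | A_2..A_4: k=2: 0+9918+6·9·38=11970; k=3: 1566+0+6·29·38=8178 → min 8178 | A_3..A_5: k=3: 0+27550+9·29·25=34075; k=4: 9918+0+9·38·25=18468 → min 18468.
Length 4: A_1..A_4: k=1: 0+8178+29·6·38=14790; k=2: 1566+9918+29·9·38=21402; k=3: 6612+0+29·29·38=38570 → min 14790 | A_2..A_5: k=2: 0+18468+6·9·25=19818; k=3: 1566+27550+6·29·25=33466; k=4: 8178+0+6·38·25=13878 → min 13878.
Length 5: A_1..A_5: k=1: 0+13878+29·6·25=18228; k=2: 1566+18468+29·9·25=26559; k=3: 6612+27550+29·29·25=55187; k=4: 14790+0+29·38·25=42340 → min 18228.
Optimal order: (A_1 (((A_2 A_3) A_4) A_5)) with cost 18228.

18228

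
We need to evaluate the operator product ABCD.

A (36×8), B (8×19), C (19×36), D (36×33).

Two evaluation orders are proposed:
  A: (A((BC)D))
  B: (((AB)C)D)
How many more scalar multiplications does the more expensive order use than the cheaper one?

Order A = (A((BC)D)): (BC): 8×19 by 19×36 → 8×36, cost 8·19·36 = 5472; ((BC)D): 8×36 by 36×33 → 8×33, cost 8·36·33 = 9504; cumulative 14976; (A((BC)D)): 36×8 by 8×33 → 36×33, cost 36·8·33 = 9504; cumulative 24480. Total 24480.
Order B = (((AB)C)D): (AB): 36×8 by 8×19 → 36×19, cost 36·8·19 = 5472; ((AB)C): 36×19 by 19×36 → 36×36, cost 36·19·36 = 24624; cumulative 30096; (((AB)C)D): 36×36 by 36×33 → 36×33, cost 36·36·33 = 42768; cumulative 72864. Total 72864.
Difference: |24480 − 72864| = 48384.

48384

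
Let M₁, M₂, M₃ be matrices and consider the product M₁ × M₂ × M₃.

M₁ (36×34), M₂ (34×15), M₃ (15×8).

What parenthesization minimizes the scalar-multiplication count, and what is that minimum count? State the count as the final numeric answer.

(M₁ × (M₂ × M₃)): cost 13872.
((M₁ × M₂) × M₃): cost 22680.
Optimal: (M₁ × (M₂ × M₃)) with cost 13872.

13872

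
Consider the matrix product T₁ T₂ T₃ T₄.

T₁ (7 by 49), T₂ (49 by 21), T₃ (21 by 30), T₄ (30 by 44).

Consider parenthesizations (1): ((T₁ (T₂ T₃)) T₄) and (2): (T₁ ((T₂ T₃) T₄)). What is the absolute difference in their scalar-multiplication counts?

Order (1) = ((T₁ (T₂ T₃)) T₄): (T₂ T₃): 49×21 by 21×30 → 49×30, cost 49·21·30 = 30870; (T₁ (T₂ T₃)): 7×49 by 49×30 → 7×30, cost 7·49·30 = 10290; cumulative 41160; ((T₁ (T₂ T₃)) T₄): 7×30 by 30×44 → 7×44, cost 7·30·44 = 9240; cumulative 50400. Total 50400.
Order (2) = (T₁ ((T₂ T₃) T₄)): (T₂ T₃): 49×21 by 21×30 → 49×30, cost 49·21·30 = 30870; ((T₂ T₃) T₄): 49×30 by 30×44 → 49×44, cost 49·30·44 = 64680; cumulative 95550; (T₁ ((T₂ T₃) T₄)): 7×49 by 49×44 → 7×44, cost 7·49·44 = 15092; cumulative 110642. Total 110642.
Difference: |50400 − 110642| = 60242.

60242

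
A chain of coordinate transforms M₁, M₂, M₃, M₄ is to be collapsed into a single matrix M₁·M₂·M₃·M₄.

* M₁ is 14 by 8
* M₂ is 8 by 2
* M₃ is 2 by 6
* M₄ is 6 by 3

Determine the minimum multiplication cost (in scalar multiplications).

Adjacent pairs: M₁M₂ = 14·8·2 = 224; M₂M₃ = 8·2·6 = 96; M₃M₄ = 2·6·3 = 36.
Length 3: M₁..M₃: k=1: 0+96+14·8·6=768; k=2: 224+0+14·2·6=392 → min 392 | M₂..M₄: k=2: 0+36+8·2·3=84; k=3: 96+0+8·6·3=240 → min 84.
Length 4: M₁..M₄: k=1: 0+84+14·8·3=420; k=2: 224+36+14·2·3=344; k=3: 392+0+14·6·3=644 → min 344.
Optimal order: ((M₁·M₂)·(M₃·M₄)) with cost 344.

344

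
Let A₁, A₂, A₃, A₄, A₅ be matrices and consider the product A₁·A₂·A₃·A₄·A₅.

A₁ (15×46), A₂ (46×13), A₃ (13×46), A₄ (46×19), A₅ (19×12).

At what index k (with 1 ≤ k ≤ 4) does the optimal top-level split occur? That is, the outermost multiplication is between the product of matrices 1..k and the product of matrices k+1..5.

Adjacent pairs: A₁A₂ = 15·46·13 = 8970; A₂A₃ = 46·13·46 = 27508; A₃A₄ = 13·46·19 = 11362; A₄A₅ = 46·19·12 = 10488.
Length 3: A₁..A₃: k=1: 0+27508+15·46·46=59248; k=2: 8970+0+15·13·46=17940 → min 17940 | A₂..A₄: k=2: 0+11362+46·13·19=22724; k=3: 27508+0+46·46·19=67712 → min 22724 | A₃..A₅: k=3: 0+10488+13·46·12=17664; k=4: 11362+0+13·19·12=14326 → min 14326.
Length 4: A₁..A₄: k=1: 0+22724+15·46·19=35834; k=2: 8970+11362+15·13·19=24037; k=3: 17940+0+15·46·19=31050 → min 24037 | A₂..A₅: k=2: 0+14326+46·13·12=21502; k=3: 27508+10488+46·46·12=63388; k=4: 22724+0+46·19·12=33212 → min 21502.
Top-level splits: k=1: (A₁..A₁)·(A₂..A₅) → 0+21502+15·46·12 = 29782; k=2: (A₁..A₂)·(A₃..A₅) → 8970+14326+15·13·12 = 25636; k=3: (A₁..A₃)·(A₄..A₅) → 17940+10488+15·46·12 = 36708; k=4: (A₁..A₄)·(A₅..A₅) → 24037+0+15·19·12 = 27457.
Best split is after A₂, i.e. k = 2.

2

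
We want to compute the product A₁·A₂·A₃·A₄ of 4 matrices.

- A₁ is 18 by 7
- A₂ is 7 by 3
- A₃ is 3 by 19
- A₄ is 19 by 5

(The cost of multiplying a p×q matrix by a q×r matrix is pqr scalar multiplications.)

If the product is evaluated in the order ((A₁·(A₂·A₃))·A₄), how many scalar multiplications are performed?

(A₂·A₃): 7×3 by 3×19 → 7×19, cost 7·3·19 = 399
(A₁·(A₂·A₃)): 18×7 by 7×19 → 18×19, cost 18·7·19 = 2394; cumulative 2793
((A₁·(A₂·A₃))·A₄): 18×19 by 19×5 → 18×5, cost 18·19·5 = 1710; cumulative 4503
Total: 4503 scalar multiplications.

4503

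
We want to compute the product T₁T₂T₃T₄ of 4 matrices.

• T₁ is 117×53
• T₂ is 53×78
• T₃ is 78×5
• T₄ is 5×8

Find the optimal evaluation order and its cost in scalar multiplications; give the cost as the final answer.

56355

Adjacent pairs: T₁T₂ = 117·53·78 = 483678; T₂T₃ = 53·78·5 = 20670; T₃T₄ = 78·5·8 = 3120.
Length 3: T₁..T₃: k=1: 0+20670+117·53·5=51675; k=2: 483678+0+117·78·5=529308 → min 51675 | T₂..T₄: k=2: 0+3120+53·78·8=36192; k=3: 20670+0+53·5·8=22790 → min 22790.
Length 4: T₁..T₄: k=1: 0+22790+117·53·8=72398; k=2: 483678+3120+117·78·8=559806; k=3: 51675+0+117·5·8=56355 → min 56355.
Optimal parenthesization: ((T₁(T₂T₃))T₄) with cost 56355.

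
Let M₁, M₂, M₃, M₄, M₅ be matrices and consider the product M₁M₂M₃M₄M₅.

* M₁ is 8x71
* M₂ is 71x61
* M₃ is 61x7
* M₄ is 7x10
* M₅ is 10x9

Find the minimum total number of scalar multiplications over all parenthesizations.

35427

Adjacent pairs: M₁M₂ = 8·71·61 = 34648; M₂M₃ = 71·61·7 = 30317; M₃M₄ = 61·7·10 = 4270; M₄M₅ = 7·10·9 = 630.
Length 3: M₁..M₃: k=1: 0+30317+8·71·7=34293; k=2: 34648+0+8·61·7=38064 → min 34293 | M₂..M₄: k=2: 0+4270+71·61·10=47580; k=3: 30317+0+71·7·10=35287 → min 35287 | M₃..M₅: k=3: 0+630+61·7·9=4473; k=4: 4270+0+61·10·9=9760 → min 4473.
Length 4: M₁..M₄: k=1: 0+35287+8·71·10=40967; k=2: 34648+4270+8·61·10=43798; k=3: 34293+0+8·7·10=34853 → min 34853 | M₂..M₅: k=2: 0+4473+71·61·9=43452; k=3: 30317+630+71·7·9=35420; k=4: 35287+0+71·10·9=41677 → min 35420.
Length 5: M₁..M₅: k=1: 0+35420+8·71·9=40532; k=2: 34648+4473+8·61·9=43513; k=3: 34293+630+8·7·9=35427; k=4: 34853+0+8·10·9=35573 → min 35427.
Optimal order: ((M₁(M₂M₃))(M₄M₅)) with cost 35427.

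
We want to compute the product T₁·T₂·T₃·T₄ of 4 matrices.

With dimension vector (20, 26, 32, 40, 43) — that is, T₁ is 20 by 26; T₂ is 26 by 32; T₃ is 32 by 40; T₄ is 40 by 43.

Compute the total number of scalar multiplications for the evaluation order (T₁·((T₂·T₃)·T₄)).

100360

(T₂·T₃): 26×32 by 32×40 → 26×40, cost 26·32·40 = 33280
((T₂·T₃)·T₄): 26×40 by 40×43 → 26×43, cost 26·40·43 = 44720; cumulative 78000
(T₁·((T₂·T₃)·T₄)): 20×26 by 26×43 → 20×43, cost 20·26·43 = 22360; cumulative 100360
Total: 100360 scalar multiplications.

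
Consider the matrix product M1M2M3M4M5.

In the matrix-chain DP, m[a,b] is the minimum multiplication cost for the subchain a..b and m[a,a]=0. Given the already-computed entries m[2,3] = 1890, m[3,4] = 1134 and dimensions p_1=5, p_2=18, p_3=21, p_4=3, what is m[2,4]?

1404

m[2,4] = min over k∈[2,3] of m[2,k]+m[k+1,4]+p_{1}·p_k·p_{4}.
k=2: 0 + 1134 + 5·18·3 = 1404; k=3: 1890 + 0 + 5·21·3 = 2205.
Minimum: 1404 at k=2.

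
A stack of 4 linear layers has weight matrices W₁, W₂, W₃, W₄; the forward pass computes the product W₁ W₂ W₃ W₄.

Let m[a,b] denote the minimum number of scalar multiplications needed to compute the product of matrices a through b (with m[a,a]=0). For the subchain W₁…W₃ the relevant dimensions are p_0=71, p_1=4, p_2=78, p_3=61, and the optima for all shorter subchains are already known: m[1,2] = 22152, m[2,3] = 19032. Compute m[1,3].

36356

m[1,3] = min over k∈[1,2] of m[1,k]+m[k+1,3]+p_{0}·p_k·p_{3}.
k=1: 0 + 19032 + 71·4·61 = 36356; k=2: 22152 + 0 + 71·78·61 = 359970.
Minimum: 36356 at k=1.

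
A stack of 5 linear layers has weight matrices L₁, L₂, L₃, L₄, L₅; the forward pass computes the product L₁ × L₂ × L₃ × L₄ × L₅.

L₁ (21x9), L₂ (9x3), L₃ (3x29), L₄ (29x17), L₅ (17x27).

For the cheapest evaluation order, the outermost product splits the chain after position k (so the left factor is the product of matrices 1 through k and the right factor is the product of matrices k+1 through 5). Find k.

Adjacent pairs: L₁L₂ = 21·9·3 = 567; L₂L₃ = 9·3·29 = 783; L₃L₄ = 3·29·17 = 1479; L₄L₅ = 29·17·27 = 13311.
Length 3: L₁..L₃: k=1: 0+783+21·9·29=6264; k=2: 567+0+21·3·29=2394 → min 2394 | L₂..L₄: k=2: 0+1479+9·3·17=1938; k=3: 783+0+9·29·17=5220 → min 1938 | L₃..L₅: k=3: 0+13311+3·29·27=15660; k=4: 1479+0+3·17·27=2856 → min 2856.
Length 4: L₁..L₄: k=1: 0+1938+21·9·17=5151; k=2: 567+1479+21·3·17=3117; k=3: 2394+0+21·29·17=12747 → min 3117 | L₂..L₅: k=2: 0+2856+9·3·27=3585; k=3: 783+13311+9·29·27=21141; k=4: 1938+0+9·17·27=6069 → min 3585.
Top-level splits: k=1: (L₁..L₁)·(L₂..L₅) → 0+3585+21·9·27 = 8688; k=2: (L₁..L₂)·(L₃..L₅) → 567+2856+21·3·27 = 5124; k=3: (L₁..L₃)·(L₄..L₅) → 2394+13311+21·29·27 = 32148; k=4: (L₁..L₄)·(L₅..L₅) → 3117+0+21·17·27 = 12756.
Best split is after L₂, i.e. k = 2.

2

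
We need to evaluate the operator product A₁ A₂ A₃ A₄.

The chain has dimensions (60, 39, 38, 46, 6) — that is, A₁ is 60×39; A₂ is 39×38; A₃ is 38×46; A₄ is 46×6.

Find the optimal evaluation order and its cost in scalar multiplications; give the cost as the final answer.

Adjacent pairs: A₁A₂ = 60·39·38 = 88920; A₂A₃ = 39·38·46 = 68172; A₃A₄ = 38·46·6 = 10488.
Length 3: A₁..A₃: k=1: 0+68172+60·39·46=175812; k=2: 88920+0+60·38·46=193800 → min 175812 | A₂..A₄: k=2: 0+10488+39·38·6=19380; k=3: 68172+0+39·46·6=78936 → min 19380.
Length 4: A₁..A₄: k=1: 0+19380+60·39·6=33420; k=2: 88920+10488+60·38·6=113088; k=3: 175812+0+60·46·6=192372 → min 33420.
Optimal parenthesization: (A₁ (A₂ (A₃ A₄))) with cost 33420.

33420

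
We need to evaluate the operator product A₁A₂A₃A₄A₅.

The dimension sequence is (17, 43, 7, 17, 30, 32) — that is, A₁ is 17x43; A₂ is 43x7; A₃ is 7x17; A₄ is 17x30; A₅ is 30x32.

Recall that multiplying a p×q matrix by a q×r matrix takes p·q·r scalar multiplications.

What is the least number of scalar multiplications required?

Adjacent pairs: A₁A₂ = 17·43·7 = 5117; A₂A₃ = 43·7·17 = 5117; A₃A₄ = 7·17·30 = 3570; A₄A₅ = 17·30·32 = 16320.
Length 3: A₁..A₃: k=1: 0+5117+17·43·17=17544; k=2: 5117+0+17·7·17=7140 → min 7140 | A₂..A₄: k=2: 0+3570+43·7·30=12600; k=3: 5117+0+43·17·30=27047 → min 12600 | A₃..A₅: k=3: 0+16320+7·17·32=20128; k=4: 3570+0+7·30·32=10290 → min 10290.
Length 4: A₁..A₄: k=1: 0+12600+17·43·30=34530; k=2: 5117+3570+17·7·30=12257; k=3: 7140+0+17·17·30=15810 → min 12257 | A₂..A₅: k=2: 0+10290+43·7·32=19922; k=3: 5117+16320+43·17·32=44829; k=4: 12600+0+43·30·32=53880 → min 19922.
Length 5: A₁..A₅: k=1: 0+19922+17·43·32=43314; k=2: 5117+10290+17·7·32=19215; k=3: 7140+16320+17·17·32=32708; k=4: 12257+0+17·30·32=28577 → min 19215.
Optimal order: ((A₁A₂)((A₃A₄)A₅)) with cost 19215.

19215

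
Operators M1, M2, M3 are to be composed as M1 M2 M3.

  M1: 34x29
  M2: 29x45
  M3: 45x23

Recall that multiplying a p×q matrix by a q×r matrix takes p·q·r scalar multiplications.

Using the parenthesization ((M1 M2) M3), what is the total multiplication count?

79560

(M1 M2): 34×29 by 29×45 → 34×45, cost 34·29·45 = 44370
((M1 M2) M3): 34×45 by 45×23 → 34×23, cost 34·45·23 = 35190; cumulative 79560
Total: 79560 scalar multiplications.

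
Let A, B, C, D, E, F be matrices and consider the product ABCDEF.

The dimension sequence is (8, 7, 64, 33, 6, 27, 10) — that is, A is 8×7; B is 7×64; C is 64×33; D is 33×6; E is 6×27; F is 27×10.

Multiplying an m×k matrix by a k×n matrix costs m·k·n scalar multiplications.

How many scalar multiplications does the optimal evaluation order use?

Adjacent pairs: AB = 8·7·64 = 3584; BC = 7·64·33 = 14784; CD = 64·33·6 = 12672; DE = 33·6·27 = 5346; EF = 6·27·10 = 1620.
Length 3: A..C: k=1: 0+14784+8·7·33=16632; k=2: 3584+0+8·64·33=20480 → min 16632 | B..D: k=2: 0+12672+7·64·6=15360; k=3: 14784+0+7·33·6=16170 → min 15360 | C..E: k=3: 0+5346+64·33·27=62370; k=4: 12672+0+64·6·27=23040 → min 23040 | D..F: k=4: 0+1620+33·6·10=3600; k=5: 5346+0+33·27·10=14256 → min 3600.
Length 4: A..D: k=1: 0+15360+8·7·6=15696; k=2: 3584+12672+8·64·6=19328; k=3: 16632+0+8·33·6=18216 → min 15696 | B..E: k=2: 0+23040+7·64·27=35136; k=3: 14784+5346+7·33·27=26367; k=4: 15360+0+7·6·27=16494 → min 16494 | C..F: k=3: 0+3600+64·33·10=24720; k=4: 12672+1620+64·6·10=18132; k=5: 23040+0+64·27·10=40320 → min 18132.
Length 5: A..E: k=1: 0+16494+8·7·27=18006; k=2: 3584+23040+8·64·27=40448; k=3: 16632+5346+8·33·27=29106; k=4: 15696+0+8·6·27=16992 → min 16992 | B..F: k=2: 0+18132+7·64·10=22612; k=3: 14784+3600+7·33·10=20694; k=4: 15360+1620+7·6·10=17400; k=5: 16494+0+7·27·10=18384 → min 17400.
Length 6: A..F: k=1: 0+17400+8·7·10=17960; k=2: 3584+18132+8·64·10=26836; k=3: 16632+3600+8·33·10=22872; k=4: 15696+1620+8·6·10=17796; k=5: 16992+0+8·27·10=19152 → min 17796.
Optimal order: ((A(B(CD)))(EF)) with cost 17796.

17796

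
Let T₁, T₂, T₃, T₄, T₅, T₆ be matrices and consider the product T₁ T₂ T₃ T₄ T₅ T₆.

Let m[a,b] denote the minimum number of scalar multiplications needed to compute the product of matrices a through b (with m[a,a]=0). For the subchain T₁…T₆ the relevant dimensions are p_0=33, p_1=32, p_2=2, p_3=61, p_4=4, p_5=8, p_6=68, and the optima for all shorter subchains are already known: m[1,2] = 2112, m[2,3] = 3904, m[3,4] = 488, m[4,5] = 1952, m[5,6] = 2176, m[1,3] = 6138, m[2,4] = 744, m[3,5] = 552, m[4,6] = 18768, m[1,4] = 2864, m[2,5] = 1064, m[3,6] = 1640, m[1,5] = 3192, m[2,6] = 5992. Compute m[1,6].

8240

m[1,6] = min over k∈[1,5] of m[1,k]+m[k+1,6]+p_{0}·p_k·p_{6}.
k=1: 0 + 5992 + 33·32·68 = 77800; k=2: 2112 + 1640 + 33·2·68 = 8240; k=3: 6138 + 18768 + 33·61·68 = 161790; k=4: 2864 + 2176 + 33·4·68 = 14016; k=5: 3192 + 0 + 33·8·68 = 21144.
Minimum: 8240 at k=2.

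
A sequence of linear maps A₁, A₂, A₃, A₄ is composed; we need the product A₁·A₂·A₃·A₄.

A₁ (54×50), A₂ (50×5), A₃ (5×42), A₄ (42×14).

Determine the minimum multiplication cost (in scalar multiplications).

20220

Adjacent pairs: A₁A₂ = 54·50·5 = 13500; A₂A₃ = 50·5·42 = 10500; A₃A₄ = 5·42·14 = 2940.
Length 3: A₁..A₃: k=1: 0+10500+54·50·42=123900; k=2: 13500+0+54·5·42=24840 → min 24840 | A₂..A₄: k=2: 0+2940+50·5·14=6440; k=3: 10500+0+50·42·14=39900 → min 6440.
Length 4: A₁..A₄: k=1: 0+6440+54·50·14=44240; k=2: 13500+2940+54·5·14=20220; k=3: 24840+0+54·42·14=56592 → min 20220.
Optimal order: ((A₁·A₂)·(A₃·A₄)) with cost 20220.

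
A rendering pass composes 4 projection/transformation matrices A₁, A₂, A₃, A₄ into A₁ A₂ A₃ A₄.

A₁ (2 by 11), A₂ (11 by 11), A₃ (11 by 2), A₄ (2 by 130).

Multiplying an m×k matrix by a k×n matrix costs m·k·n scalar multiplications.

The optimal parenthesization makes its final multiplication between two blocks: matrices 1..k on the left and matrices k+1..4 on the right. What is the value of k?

3

Adjacent pairs: A₁A₂ = 2·11·11 = 242; A₂A₃ = 11·11·2 = 242; A₃A₄ = 11·2·130 = 2860.
Length 3: A₁..A₃: k=1: 0+242+2·11·2=286; k=2: 242+0+2·11·2=286 → min 286 | A₂..A₄: k=2: 0+2860+11·11·130=18590; k=3: 242+0+11·2·130=3102 → min 3102.
Top-level splits: k=1: (A₁..A₁)·(A₂..A₄) → 0+3102+2·11·130 = 5962; k=2: (A₁..A₂)·(A₃..A₄) → 242+2860+2·11·130 = 5962; k=3: (A₁..A₃)·(A₄..A₄) → 286+0+2·2·130 = 806.
Best split is after A₃, i.e. k = 3.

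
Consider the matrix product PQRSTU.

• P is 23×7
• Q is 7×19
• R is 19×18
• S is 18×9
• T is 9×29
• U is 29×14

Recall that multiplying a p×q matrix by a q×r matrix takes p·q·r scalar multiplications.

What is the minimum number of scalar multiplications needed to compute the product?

Adjacent pairs: PQ = 23·7·19 = 3059; QR = 7·19·18 = 2394; RS = 19·18·9 = 3078; ST = 18·9·29 = 4698; TU = 9·29·14 = 3654.
Length 3: P..R: k=1: 0+2394+23·7·18=5292; k=2: 3059+0+23·19·18=10925 → min 5292 | Q..S: k=2: 0+3078+7·19·9=4275; k=3: 2394+0+7·18·9=3528 → min 3528 | R..T: k=3: 0+4698+19·18·29=14616; k=4: 3078+0+19·9·29=8037 → min 8037 | S..U: k=4: 0+3654+18·9·14=5922; k=5: 4698+0+18·29·14=12006 → min 5922.
Length 4: P..S: k=1: 0+3528+23·7·9=4977; k=2: 3059+3078+23·19·9=10070; k=3: 5292+0+23·18·9=9018 → min 4977 | Q..T: k=2: 0+8037+7·19·29=11894; k=3: 2394+4698+7·18·29=10746; k=4: 3528+0+7·9·29=5355 → min 5355 | R..U: k=3: 0+5922+19·18·14=10710; k=4: 3078+3654+19·9·14=9126; k=5: 8037+0+19·29·14=15751 → min 9126.
Length 5: P..T: k=1: 0+5355+23·7·29=10024; k=2: 3059+8037+23·19·29=23769; k=3: 5292+4698+23·18·29=21996; k=4: 4977+0+23·9·29=10980 → min 10024 | Q..U: k=2: 0+9126+7·19·14=10988; k=3: 2394+5922+7·18·14=10080; k=4: 3528+3654+7·9·14=8064; k=5: 5355+0+7·29·14=8197 → min 8064.
Length 6: P..U: k=1: 0+8064+23·7·14=10318; k=2: 3059+9126+23·19·14=18303; k=3: 5292+5922+23·18·14=17010; k=4: 4977+3654+23·9·14=11529; k=5: 10024+0+23·29·14=19362 → min 10318.
Optimal order: (P(((QR)S)(TU))) with cost 10318.

10318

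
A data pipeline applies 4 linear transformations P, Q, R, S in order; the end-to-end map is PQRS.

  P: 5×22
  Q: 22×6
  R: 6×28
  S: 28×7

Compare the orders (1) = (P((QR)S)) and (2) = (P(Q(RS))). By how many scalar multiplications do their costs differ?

5908

Order (1) = (P((QR)S)): (QR): 22×6 by 6×28 → 22×28, cost 22·6·28 = 3696; ((QR)S): 22×28 by 28×7 → 22×7, cost 22·28·7 = 4312; cumulative 8008; (P((QR)S)): 5×22 by 22×7 → 5×7, cost 5·22·7 = 770; cumulative 8778. Total 8778.
Order (2) = (P(Q(RS))): (RS): 6×28 by 28×7 → 6×7, cost 6·28·7 = 1176; (Q(RS)): 22×6 by 6×7 → 22×7, cost 22·6·7 = 924; cumulative 2100; (P(Q(RS))): 5×22 by 22×7 → 5×7, cost 5·22·7 = 770; cumulative 2870. Total 2870.
Difference: |8778 − 2870| = 5908.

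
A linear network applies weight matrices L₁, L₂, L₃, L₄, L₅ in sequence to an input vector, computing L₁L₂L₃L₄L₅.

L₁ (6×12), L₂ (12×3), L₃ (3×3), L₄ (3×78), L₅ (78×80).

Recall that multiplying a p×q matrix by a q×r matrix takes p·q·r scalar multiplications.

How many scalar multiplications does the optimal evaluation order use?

Adjacent pairs: L₁L₂ = 6·12·3 = 216; L₂L₃ = 12·3·3 = 108; L₃L₄ = 3·3·78 = 702; L₄L₅ = 3·78·80 = 18720.
Length 3: L₁..L₃: k=1: 0+108+6·12·3=324; k=2: 216+0+6·3·3=270 → min 270 | L₂..L₄: k=2: 0+702+12·3·78=3510; k=3: 108+0+12·3·78=2916 → min 2916 | L₃..L₅: k=3: 0+18720+3·3·80=19440; k=4: 702+0+3·78·80=19422 → min 19422.
Length 4: L₁..L₄: k=1: 0+2916+6·12·78=8532; k=2: 216+702+6·3·78=2322; k=3: 270+0+6·3·78=1674 → min 1674 | L₂..L₅: k=2: 0+19422+12·3·80=22302; k=3: 108+18720+12·3·80=21708; k=4: 2916+0+12·78·80=77796 → min 21708.
Length 5: L₁..L₅: k=1: 0+21708+6·12·80=27468; k=2: 216+19422+6·3·80=21078; k=3: 270+18720+6·3·80=20430; k=4: 1674+0+6·78·80=39114 → min 20430.
Optimal order: (((L₁L₂)L₃)(L₄L₅)) with cost 20430.

20430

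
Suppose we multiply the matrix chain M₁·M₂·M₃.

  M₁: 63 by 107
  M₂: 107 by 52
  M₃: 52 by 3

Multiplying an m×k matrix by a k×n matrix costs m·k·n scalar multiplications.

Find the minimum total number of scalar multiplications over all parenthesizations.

36915

Order (M₁·(M₂·M₃)): (M₂·M₃): 107×52 by 52×3 → 107×3, cost 107·52·3 = 16692; (M₁·(M₂·M₃)): 63×107 by 107×3 → 63×3, cost 63·107·3 = 20223; cumulative 36915. Total 36915.
Order ((M₁·M₂)·M₃): (M₁·M₂): 63×107 by 107×52 → 63×52, cost 63·107·52 = 350532; ((M₁·M₂)·M₃): 63×52 by 52×3 → 63×3, cost 63·52·3 = 9828; cumulative 360360. Total 360360.
Minimum: 36915.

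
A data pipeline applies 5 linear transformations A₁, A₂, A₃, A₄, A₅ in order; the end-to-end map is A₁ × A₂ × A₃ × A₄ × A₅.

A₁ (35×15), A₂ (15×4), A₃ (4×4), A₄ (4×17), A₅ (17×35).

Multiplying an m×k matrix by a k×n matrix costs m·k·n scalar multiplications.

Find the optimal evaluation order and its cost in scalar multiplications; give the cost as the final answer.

9620

Adjacent pairs: A₁A₂ = 35·15·4 = 2100; A₂A₃ = 15·4·4 = 240; A₃A₄ = 4·4·17 = 272; A₄A₅ = 4·17·35 = 2380.
Length 3: A₁..A₃: k=1: 0+240+35·15·4=2340; k=2: 2100+0+35·4·4=2660 → min 2340 | A₂..A₄: k=2: 0+272+15·4·17=1292; k=3: 240+0+15·4·17=1260 → min 1260 | A₃..A₅: k=3: 0+2380+4·4·35=2940; k=4: 272+0+4·17·35=2652 → min 2652.
Length 4: A₁..A₄: k=1: 0+1260+35·15·17=10185; k=2: 2100+272+35·4·17=4752; k=3: 2340+0+35·4·17=4720 → min 4720 | A₂..A₅: k=2: 0+2652+15·4·35=4752; k=3: 240+2380+15·4·35=4720; k=4: 1260+0+15·17·35=10185 → min 4720.
Length 5: A₁..A₅: k=1: 0+4720+35·15·35=23095; k=2: 2100+2652+35·4·35=9652; k=3: 2340+2380+35·4·35=9620; k=4: 4720+0+35·17·35=25545 → min 9620.
Optimal parenthesization: ((A₁ × (A₂ × A₃)) × (A₄ × A₅)) with cost 9620.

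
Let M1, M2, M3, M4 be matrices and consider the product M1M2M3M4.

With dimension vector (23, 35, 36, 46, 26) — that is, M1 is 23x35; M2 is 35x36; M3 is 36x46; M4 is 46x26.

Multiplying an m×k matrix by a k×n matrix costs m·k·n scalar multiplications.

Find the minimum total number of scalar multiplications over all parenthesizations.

93564

Adjacent pairs: M1M2 = 23·35·36 = 28980; M2M3 = 35·36·46 = 57960; M3M4 = 36·46·26 = 43056.
Length 3: M1..M3: k=1: 0+57960+23·35·46=94990; k=2: 28980+0+23·36·46=67068 → min 67068 | M2..M4: k=2: 0+43056+35·36·26=75816; k=3: 57960+0+35·46·26=99820 → min 75816.
Length 4: M1..M4: k=1: 0+75816+23·35·26=96746; k=2: 28980+43056+23·36·26=93564; k=3: 67068+0+23·46·26=94576 → min 93564.
Optimal order: ((M1M2)(M3M4)) with cost 93564.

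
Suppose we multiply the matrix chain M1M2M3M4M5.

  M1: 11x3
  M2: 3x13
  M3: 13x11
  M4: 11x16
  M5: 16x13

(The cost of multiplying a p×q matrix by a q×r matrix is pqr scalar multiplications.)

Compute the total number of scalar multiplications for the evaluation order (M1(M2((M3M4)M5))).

(M3M4): 13×11 by 11×16 → 13×16, cost 13·11·16 = 2288
((M3M4)M5): 13×16 by 16×13 → 13×13, cost 13·16·13 = 2704; cumulative 4992
(M2((M3M4)M5)): 3×13 by 13×13 → 3×13, cost 3·13·13 = 507; cumulative 5499
(M1(M2((M3M4)M5))): 11×3 by 3×13 → 11×13, cost 11·3·13 = 429; cumulative 5928
Total: 5928 scalar multiplications.

5928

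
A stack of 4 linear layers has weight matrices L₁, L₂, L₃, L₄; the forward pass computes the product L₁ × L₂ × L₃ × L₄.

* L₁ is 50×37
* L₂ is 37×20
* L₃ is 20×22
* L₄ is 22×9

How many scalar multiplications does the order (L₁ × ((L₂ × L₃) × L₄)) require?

40256

(L₂ × L₃): 37×20 by 20×22 → 37×22, cost 37·20·22 = 16280
((L₂ × L₃) × L₄): 37×22 by 22×9 → 37×9, cost 37·22·9 = 7326; cumulative 23606
(L₁ × ((L₂ × L₃) × L₄)): 50×37 by 37×9 → 50×9, cost 50·37·9 = 16650; cumulative 40256
Total: 40256 scalar multiplications.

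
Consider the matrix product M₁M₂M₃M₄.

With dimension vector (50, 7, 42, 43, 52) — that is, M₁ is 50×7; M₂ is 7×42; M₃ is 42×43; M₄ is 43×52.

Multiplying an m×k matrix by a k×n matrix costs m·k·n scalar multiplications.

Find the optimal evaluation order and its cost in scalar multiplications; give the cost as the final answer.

46494

Adjacent pairs: M₁M₂ = 50·7·42 = 14700; M₂M₃ = 7·42·43 = 12642; M₃M₄ = 42·43·52 = 93912.
Length 3: M₁..M₃: k=1: 0+12642+50·7·43=27692; k=2: 14700+0+50·42·43=105000 → min 27692 | M₂..M₄: k=2: 0+93912+7·42·52=109200; k=3: 12642+0+7·43·52=28294 → min 28294.
Length 4: M₁..M₄: k=1: 0+28294+50·7·52=46494; k=2: 14700+93912+50·42·52=217812; k=3: 27692+0+50·43·52=139492 → min 46494.
Optimal parenthesization: (M₁((M₂M₃)M₄)) with cost 46494.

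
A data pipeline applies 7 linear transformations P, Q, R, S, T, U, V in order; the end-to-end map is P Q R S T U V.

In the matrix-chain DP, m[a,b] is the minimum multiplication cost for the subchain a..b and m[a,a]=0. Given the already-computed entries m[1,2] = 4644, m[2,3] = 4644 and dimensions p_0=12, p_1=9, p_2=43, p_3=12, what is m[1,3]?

m[1,3] = min over k∈[1,2] of m[1,k]+m[k+1,3]+p_{0}·p_k·p_{3}.
k=1: 0 + 4644 + 12·9·12 = 5940; k=2: 4644 + 0 + 12·43·12 = 10836.
Minimum: 5940 at k=1.

5940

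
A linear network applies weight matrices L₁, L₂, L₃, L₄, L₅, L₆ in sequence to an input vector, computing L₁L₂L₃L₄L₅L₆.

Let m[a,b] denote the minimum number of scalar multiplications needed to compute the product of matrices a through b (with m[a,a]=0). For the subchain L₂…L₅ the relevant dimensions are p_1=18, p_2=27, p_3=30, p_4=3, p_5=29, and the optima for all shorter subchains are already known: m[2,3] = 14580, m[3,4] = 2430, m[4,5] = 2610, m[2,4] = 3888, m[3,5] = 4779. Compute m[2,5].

5454

m[2,5] = min over k∈[2,4] of m[2,k]+m[k+1,5]+p_{1}·p_k·p_{5}.
k=2: 0 + 4779 + 18·27·29 = 18873; k=3: 14580 + 2610 + 18·30·29 = 32850; k=4: 3888 + 0 + 18·3·29 = 5454.
Minimum: 5454 at k=4.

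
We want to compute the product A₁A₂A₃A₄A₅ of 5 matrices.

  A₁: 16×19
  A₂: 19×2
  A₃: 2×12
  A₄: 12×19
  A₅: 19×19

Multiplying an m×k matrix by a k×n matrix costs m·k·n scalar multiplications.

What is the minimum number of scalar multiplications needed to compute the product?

Adjacent pairs: A₁A₂ = 16·19·2 = 608; A₂A₃ = 19·2·12 = 456; A₃A₄ = 2·12·19 = 456; A₄A₅ = 12·19·19 = 4332.
Length 3: A₁..A₃: k=1: 0+456+16·19·12=4104; k=2: 608+0+16·2·12=992 → min 992 | A₂..A₄: k=2: 0+456+19·2·19=1178; k=3: 456+0+19·12·19=4788 → min 1178 | A₃..A₅: k=3: 0+4332+2·12·19=4788; k=4: 456+0+2·19·19=1178 → min 1178.
Length 4: A₁..A₄: k=1: 0+1178+16·19·19=6954; k=2: 608+456+16·2·19=1672; k=3: 992+0+16·12·19=4640 → min 1672 | A₂..A₅: k=2: 0+1178+19·2·19=1900; k=3: 456+4332+19·12·19=9120; k=4: 1178+0+19·19·19=8037 → min 1900.
Length 5: A₁..A₅: k=1: 0+1900+16·19·19=7676; k=2: 608+1178+16·2·19=2394; k=3: 992+4332+16·12·19=8972; k=4: 1672+0+16·19·19=7448 → min 2394.
Optimal order: ((A₁A₂)((A₃A₄)A₅)) with cost 2394.

2394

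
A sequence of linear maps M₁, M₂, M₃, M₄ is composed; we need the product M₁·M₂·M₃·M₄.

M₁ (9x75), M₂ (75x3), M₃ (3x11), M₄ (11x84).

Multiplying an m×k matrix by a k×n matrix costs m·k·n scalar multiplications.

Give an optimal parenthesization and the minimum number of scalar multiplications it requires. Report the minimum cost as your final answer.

7065

Adjacent pairs: M₁M₂ = 9·75·3 = 2025; M₂M₃ = 75·3·11 = 2475; M₃M₄ = 3·11·84 = 2772.
Length 3: M₁..M₃: k=1: 0+2475+9·75·11=9900; k=2: 2025+0+9·3·11=2322 → min 2322 | M₂..M₄: k=2: 0+2772+75·3·84=21672; k=3: 2475+0+75·11·84=71775 → min 21672.
Length 4: M₁..M₄: k=1: 0+21672+9·75·84=78372; k=2: 2025+2772+9·3·84=7065; k=3: 2322+0+9·11·84=10638 → min 7065.
Optimal parenthesization: ((M₁·M₂)·(M₃·M₄)) with cost 7065.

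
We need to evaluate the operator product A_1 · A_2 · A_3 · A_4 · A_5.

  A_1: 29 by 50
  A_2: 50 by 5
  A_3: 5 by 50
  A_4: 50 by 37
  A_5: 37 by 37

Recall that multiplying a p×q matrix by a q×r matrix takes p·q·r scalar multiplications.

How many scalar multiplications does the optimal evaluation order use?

28710

Adjacent pairs: A_1A_2 = 29·50·5 = 7250; A_2A_3 = 50·5·50 = 12500; A_3A_4 = 5·50·37 = 9250; A_4A_5 = 50·37·37 = 68450.
Length 3: A_1..A_3: k=1: 0+12500+29·50·50=85000; k=2: 7250+0+29·5·50=14500 → min 14500 | A_2..A_4: k=2: 0+9250+50·5·37=18500; k=3: 12500+0+50·50·37=105000 → min 18500 | A_3..A_5: k=3: 0+68450+5·50·37=77700; k=4: 9250+0+5·37·37=16095 → min 16095.
Length 4: A_1..A_4: k=1: 0+18500+29·50·37=72150; k=2: 7250+9250+29·5·37=21865; k=3: 14500+0+29·50·37=68150 → min 21865 | A_2..A_5: k=2: 0+16095+50·5·37=25345; k=3: 12500+68450+50·50·37=173450; k=4: 18500+0+50·37·37=86950 → min 25345.
Length 5: A_1..A_5: k=1: 0+25345+29·50·37=78995; k=2: 7250+16095+29·5·37=28710; k=3: 14500+68450+29·50·37=136600; k=4: 21865+0+29·37·37=61566 → min 28710.
Optimal order: ((A_1 · A_2) · ((A_3 · A_4) · A_5)) with cost 28710.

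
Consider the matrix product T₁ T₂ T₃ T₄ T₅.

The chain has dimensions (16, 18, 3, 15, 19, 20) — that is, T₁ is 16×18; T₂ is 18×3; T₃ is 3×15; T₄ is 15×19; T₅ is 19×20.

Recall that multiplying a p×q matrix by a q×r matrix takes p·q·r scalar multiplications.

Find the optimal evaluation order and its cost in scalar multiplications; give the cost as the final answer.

3819

Adjacent pairs: T₁T₂ = 16·18·3 = 864; T₂T₃ = 18·3·15 = 810; T₃T₄ = 3·15·19 = 855; T₄T₅ = 15·19·20 = 5700.
Length 3: T₁..T₃: k=1: 0+810+16·18·15=5130; k=2: 864+0+16·3·15=1584 → min 1584 | T₂..T₄: k=2: 0+855+18·3·19=1881; k=3: 810+0+18·15·19=5940 → min 1881 | T₃..T₅: k=3: 0+5700+3·15·20=6600; k=4: 855+0+3·19·20=1995 → min 1995.
Length 4: T₁..T₄: k=1: 0+1881+16·18·19=7353; k=2: 864+855+16·3·19=2631; k=3: 1584+0+16·15·19=6144 → min 2631 | T₂..T₅: k=2: 0+1995+18·3·20=3075; k=3: 810+5700+18·15·20=11910; k=4: 1881+0+18·19·20=8721 → min 3075.
Length 5: T₁..T₅: k=1: 0+3075+16·18·20=8835; k=2: 864+1995+16·3·20=3819; k=3: 1584+5700+16·15·20=12084; k=4: 2631+0+16·19·20=8711 → min 3819.
Optimal parenthesization: ((T₁ T₂) ((T₃ T₄) T₅)) with cost 3819.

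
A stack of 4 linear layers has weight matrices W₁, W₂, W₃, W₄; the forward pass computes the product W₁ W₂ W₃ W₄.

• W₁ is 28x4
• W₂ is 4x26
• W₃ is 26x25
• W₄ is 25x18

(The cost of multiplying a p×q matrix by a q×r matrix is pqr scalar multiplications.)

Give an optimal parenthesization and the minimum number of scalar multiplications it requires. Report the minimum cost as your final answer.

6416

Adjacent pairs: W₁W₂ = 28·4·26 = 2912; W₂W₃ = 4·26·25 = 2600; W₃W₄ = 26·25·18 = 11700.
Length 3: W₁..W₃: k=1: 0+2600+28·4·25=5400; k=2: 2912+0+28·26·25=21112 → min 5400 | W₂..W₄: k=2: 0+11700+4·26·18=13572; k=3: 2600+0+4·25·18=4400 → min 4400.
Length 4: W₁..W₄: k=1: 0+4400+28·4·18=6416; k=2: 2912+11700+28·26·18=27716; k=3: 5400+0+28·25·18=18000 → min 6416.
Optimal parenthesization: (W₁ ((W₂ W₃) W₄)) with cost 6416.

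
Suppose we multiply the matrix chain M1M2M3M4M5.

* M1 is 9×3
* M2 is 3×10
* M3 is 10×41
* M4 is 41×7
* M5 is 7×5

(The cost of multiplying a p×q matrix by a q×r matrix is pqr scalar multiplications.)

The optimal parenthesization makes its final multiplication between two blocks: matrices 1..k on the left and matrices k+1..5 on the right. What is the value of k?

Adjacent pairs: M1M2 = 9·3·10 = 270; M2M3 = 3·10·41 = 1230; M3M4 = 10·41·7 = 2870; M4M5 = 41·7·5 = 1435.
Length 3: M1..M3: k=1: 0+1230+9·3·41=2337; k=2: 270+0+9·10·41=3960 → min 2337 | M2..M4: k=2: 0+2870+3·10·7=3080; k=3: 1230+0+3·41·7=2091 → min 2091 | M3..M5: k=3: 0+1435+10·41·5=3485; k=4: 2870+0+10·7·5=3220 → min 3220.
Length 4: M1..M4: k=1: 0+2091+9·3·7=2280; k=2: 270+2870+9·10·7=3770; k=3: 2337+0+9·41·7=4920 → min 2280 | M2..M5: k=2: 0+3220+3·10·5=3370; k=3: 1230+1435+3·41·5=3280; k=4: 2091+0+3·7·5=2196 → min 2196.
Top-level splits: k=1: (M1..M1)·(M2..M5) → 0+2196+9·3·5 = 2331; k=2: (M1..M2)·(M3..M5) → 270+3220+9·10·5 = 3940; k=3: (M1..M3)·(M4..M5) → 2337+1435+9·41·5 = 5617; k=4: (M1..M4)·(M5..M5) → 2280+0+9·7·5 = 2595.
Best split is after M1, i.e. k = 1.

1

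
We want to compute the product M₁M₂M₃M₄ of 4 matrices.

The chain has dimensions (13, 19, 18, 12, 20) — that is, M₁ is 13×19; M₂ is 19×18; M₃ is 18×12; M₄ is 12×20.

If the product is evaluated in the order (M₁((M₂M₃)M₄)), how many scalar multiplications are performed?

13604

(M₂M₃): 19×18 by 18×12 → 19×12, cost 19·18·12 = 4104
((M₂M₃)M₄): 19×12 by 12×20 → 19×20, cost 19·12·20 = 4560; cumulative 8664
(M₁((M₂M₃)M₄)): 13×19 by 19×20 → 13×20, cost 13·19·20 = 4940; cumulative 13604
Total: 13604 scalar multiplications.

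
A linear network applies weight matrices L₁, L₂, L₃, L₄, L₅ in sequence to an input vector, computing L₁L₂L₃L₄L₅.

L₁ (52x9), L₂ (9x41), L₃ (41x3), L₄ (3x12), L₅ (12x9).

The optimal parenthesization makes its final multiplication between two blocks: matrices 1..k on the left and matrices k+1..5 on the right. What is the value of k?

Adjacent pairs: L₁L₂ = 52·9·41 = 19188; L₂L₃ = 9·41·3 = 1107; L₃L₄ = 41·3·12 = 1476; L₄L₅ = 3·12·9 = 324.
Length 3: L₁..L₃: k=1: 0+1107+52·9·3=2511; k=2: 19188+0+52·41·3=25584 → min 2511 | L₂..L₄: k=2: 0+1476+9·41·12=5904; k=3: 1107+0+9·3·12=1431 → min 1431 | L₃..L₅: k=3: 0+324+41·3·9=1431; k=4: 1476+0+41·12·9=5904 → min 1431.
Length 4: L₁..L₄: k=1: 0+1431+52·9·12=7047; k=2: 19188+1476+52·41·12=46248; k=3: 2511+0+52·3·12=4383 → min 4383 | L₂..L₅: k=2: 0+1431+9·41·9=4752; k=3: 1107+324+9·3·9=1674; k=4: 1431+0+9·12·9=2403 → min 1674.
Top-level splits: k=1: (L₁..L₁)·(L₂..L₅) → 0+1674+52·9·9 = 5886; k=2: (L₁..L₂)·(L₃..L₅) → 19188+1431+52·41·9 = 39807; k=3: (L₁..L₃)·(L₄..L₅) → 2511+324+52·3·9 = 4239; k=4: (L₁..L₄)·(L₅..L₅) → 4383+0+52·12·9 = 9999.
Best split is after L₃, i.e. k = 3.

3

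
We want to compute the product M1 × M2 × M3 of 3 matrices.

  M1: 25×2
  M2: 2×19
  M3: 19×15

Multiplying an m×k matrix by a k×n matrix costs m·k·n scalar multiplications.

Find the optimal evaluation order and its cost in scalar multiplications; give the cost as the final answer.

(M1 × (M2 × M3)): cost 1320.
((M1 × M2) × M3): cost 8075.
Optimal: (M1 × (M2 × M3)) with cost 1320.

1320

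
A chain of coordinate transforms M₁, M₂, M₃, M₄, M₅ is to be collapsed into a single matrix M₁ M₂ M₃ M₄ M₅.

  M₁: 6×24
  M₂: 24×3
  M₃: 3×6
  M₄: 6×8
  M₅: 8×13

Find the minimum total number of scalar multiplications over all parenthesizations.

1122

Adjacent pairs: M₁M₂ = 6·24·3 = 432; M₂M₃ = 24·3·6 = 432; M₃M₄ = 3·6·8 = 144; M₄M₅ = 6·8·13 = 624.
Length 3: M₁..M₃: k=1: 0+432+6·24·6=1296; k=2: 432+0+6·3·6=540 → min 540 | M₂..M₄: k=2: 0+144+24·3·8=720; k=3: 432+0+24·6·8=1584 → min 720 | M₃..M₅: k=3: 0+624+3·6·13=858; k=4: 144+0+3·8·13=456 → min 456.
Length 4: M₁..M₄: k=1: 0+720+6·24·8=1872; k=2: 432+144+6·3·8=720; k=3: 540+0+6·6·8=828 → min 720 | M₂..M₅: k=2: 0+456+24·3·13=1392; k=3: 432+624+24·6·13=2928; k=4: 720+0+24·8·13=3216 → min 1392.
Length 5: M₁..M₅: k=1: 0+1392+6·24·13=3264; k=2: 432+456+6·3·13=1122; k=3: 540+624+6·6·13=1632; k=4: 720+0+6·8·13=1344 → min 1122.
Optimal order: ((M₁ M₂) ((M₃ M₄) M₅)) with cost 1122.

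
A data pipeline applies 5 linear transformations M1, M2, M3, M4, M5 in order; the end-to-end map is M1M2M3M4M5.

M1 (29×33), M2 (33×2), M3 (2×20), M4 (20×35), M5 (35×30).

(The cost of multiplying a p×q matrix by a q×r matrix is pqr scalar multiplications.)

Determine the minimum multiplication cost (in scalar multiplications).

Adjacent pairs: M1M2 = 29·33·2 = 1914; M2M3 = 33·2·20 = 1320; M3M4 = 2·20·35 = 1400; M4M5 = 20·35·30 = 21000.
Length 3: M1..M3: k=1: 0+1320+29·33·20=20460; k=2: 1914+0+29·2·20=3074 → min 3074 | M2..M4: k=2: 0+1400+33·2·35=3710; k=3: 1320+0+33·20·35=24420 → min 3710 | M3..M5: k=3: 0+21000+2·20·30=22200; k=4: 1400+0+2·35·30=3500 → min 3500.
Length 4: M1..M4: k=1: 0+3710+29·33·35=37205; k=2: 1914+1400+29·2·35=5344; k=3: 3074+0+29·20·35=23374 → min 5344 | M2..M5: k=2: 0+3500+33·2·30=5480; k=3: 1320+21000+33·20·30=42120; k=4: 3710+0+33·35·30=38360 → min 5480.
Length 5: M1..M5: k=1: 0+5480+29·33·30=34190; k=2: 1914+3500+29·2·30=7154; k=3: 3074+21000+29·20·30=41474; k=4: 5344+0+29·35·30=35794 → min 7154.
Optimal order: ((M1M2)((M3M4)M5)) with cost 7154.

7154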